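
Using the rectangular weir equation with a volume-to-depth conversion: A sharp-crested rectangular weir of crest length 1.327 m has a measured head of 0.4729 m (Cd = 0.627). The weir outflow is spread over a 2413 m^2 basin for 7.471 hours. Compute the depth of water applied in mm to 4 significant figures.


Approach: apply the rectangular weir equation with a volume-to-depth conversion, Q = (2/3)*Cd*L*sqrt(2g)*H^1.5; d = Q*t/A * 1000.
Step 1 — weir discharge:
  Q = (2/3)*0.627*1.327*sqrt(2*9.81)*0.4729^1.5 = 0.799007 m^3/s
Step 2 — volume: V = 0.799007 * 7.471*3600 = 21489.8 m^3
Step 3 — depth: d = V/A * 1000 = 21489.8/2413 * 1000 = 8906 mm
Therefore the depth of water applied = 8906 mm.


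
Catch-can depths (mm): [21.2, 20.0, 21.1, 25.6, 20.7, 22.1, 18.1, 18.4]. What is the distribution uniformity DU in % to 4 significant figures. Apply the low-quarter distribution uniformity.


Approach: apply the low-quarter distribution uniformity, DU = (mean of lowest quarter of readings / overall mean)*100.
sorted lowest 2 of 8: [18.1, 18.4] -> mean = 18.2500 mm
overall mean = 20.9000 mm
DU = (18.2500/20.9000)*100 = 87.32 %
Therefore the distribution uniformity DU = 87.32 %.


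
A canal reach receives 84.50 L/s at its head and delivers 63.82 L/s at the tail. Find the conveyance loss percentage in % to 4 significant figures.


Approach: apply the conveyance loss ratio, loss% = ((Q_head - Q_tail)/Q_head)*100.
loss = ((84.50 - 63.82)/84.50)*100 = 24.47 %
Therefore the conveyance loss percentage = 24.47 %.


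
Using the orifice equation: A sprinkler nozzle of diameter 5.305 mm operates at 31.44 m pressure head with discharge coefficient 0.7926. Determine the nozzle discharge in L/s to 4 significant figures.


Approach: apply the orifice equation, Q = Cd*A*sqrt(2*g*h), A = pi*(d/2)^2.
A = pi*(5.305e-3/2)^2 = 2.21035e-05 m^2
Q = 0.7926 * 2.21035e-05 * sqrt(2*9.81*31.44) * 1000 = 0.4351 L/s
Therefore the nozzle discharge = 0.4351 L/s.


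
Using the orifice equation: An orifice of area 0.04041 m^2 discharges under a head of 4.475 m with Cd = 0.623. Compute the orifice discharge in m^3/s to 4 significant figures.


Approach: apply the orifice equation, Q = Cd*A*sqrt(2*g*h).
Q = 0.623 * 0.04041 * sqrt(2*9.81*4.475) = 0.2359 m^3/s
Therefore the orifice discharge = 0.2359 m^3/s.


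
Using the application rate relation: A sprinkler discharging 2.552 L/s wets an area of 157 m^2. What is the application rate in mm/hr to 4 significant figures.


Approach: apply the application rate relation, rate = (Q/A)*3600.
rate = (2.552 / 157) * 3600 = 58.52 mm/hr
Therefore the application rate = 58.52 mm/hr.


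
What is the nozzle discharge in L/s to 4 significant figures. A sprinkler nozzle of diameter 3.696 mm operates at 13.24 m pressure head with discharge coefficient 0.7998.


Approach: apply the orifice equation, Q = Cd*A*sqrt(2*g*h), A = pi*(d/2)^2.
A = pi*(3.696e-3/2)^2 = 1.07289e-05 m^2
Q = 0.7998 * 1.07289e-05 * sqrt(2*9.81*13.24) * 1000 = 0.1383 L/s
Therefore the nozzle discharge = 0.1383 L/s.


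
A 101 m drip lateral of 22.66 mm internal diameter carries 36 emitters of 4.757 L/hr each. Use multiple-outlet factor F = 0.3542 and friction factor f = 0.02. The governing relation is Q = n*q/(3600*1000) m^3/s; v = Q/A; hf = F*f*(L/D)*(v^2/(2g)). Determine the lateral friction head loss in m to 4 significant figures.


Q = 36*4.757/(3600*1000) = 4.75700e-05 m^3/s
A = pi*(22.66e-3/2)^2 = 4.03283e-04 m^2, so v = Q/A = 0.117957 m/s
hf = 0.3542*0.02*(101/0.02266)*(0.117957^2/(2*9.81)) = 0.02239 m
Therefore the lateral friction head loss = 0.02239 m.


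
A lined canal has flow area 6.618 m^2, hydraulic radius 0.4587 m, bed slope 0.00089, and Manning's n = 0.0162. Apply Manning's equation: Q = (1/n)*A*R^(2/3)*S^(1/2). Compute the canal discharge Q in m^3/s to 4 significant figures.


Q = (1/0.0162) * 6.618 * 0.4587^(2/3) * 0.00089^(1/2) = 7.249 m^3/s
Therefore the canal discharge Q = 7.249 m^3/s.


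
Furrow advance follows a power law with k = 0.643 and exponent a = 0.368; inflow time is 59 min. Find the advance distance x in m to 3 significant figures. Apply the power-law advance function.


Approach: apply the power-law advance function, x = k*t^a.
x = 0.643 * 59^0.368 = 2.88 m
Therefore the advance distance x = 2.88 m.


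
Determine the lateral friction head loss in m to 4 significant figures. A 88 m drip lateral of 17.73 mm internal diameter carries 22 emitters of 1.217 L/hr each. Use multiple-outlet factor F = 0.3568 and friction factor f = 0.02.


Approach: apply Darcy-Weisbach with the multiple-outlet F-factor, Q = n*q/(3600*1000) m^3/s; v = Q/A; hf = F*f*(L/D)*(v^2/(2g)).
Q = 22*1.217/(3600*1000) = 7.43722e-06 m^3/s
A = pi*(17.73e-3/2)^2 = 2.46892e-04 m^2, so v = Q/A = 0.0301234 m/s
hf = 0.3568*0.02*(88/0.01773)*(0.0301234^2/(2*9.81)) = 0.001638 m
Therefore the lateral friction head loss = 0.001638 m.


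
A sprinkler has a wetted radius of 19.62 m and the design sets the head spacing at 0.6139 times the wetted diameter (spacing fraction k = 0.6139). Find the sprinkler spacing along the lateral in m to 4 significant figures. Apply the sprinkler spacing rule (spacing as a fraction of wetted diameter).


Approach: apply the sprinkler spacing rule (spacing as a fraction of wetted diameter), S = k*(2*R).
S = 0.6139 * (2 * 19.62) = 24.09 m
Therefore the sprinkler spacing along the lateral = 24.09 m.


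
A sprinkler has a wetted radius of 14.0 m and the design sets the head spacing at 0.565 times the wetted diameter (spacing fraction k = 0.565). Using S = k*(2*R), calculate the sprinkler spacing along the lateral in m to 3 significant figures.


S = 0.565 * (2 * 14.0) = 15.8 m
Therefore the sprinkler spacing along the lateral = 15.8 m.


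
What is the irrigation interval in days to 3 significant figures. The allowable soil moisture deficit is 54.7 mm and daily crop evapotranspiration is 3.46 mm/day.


Approach: apply the irrigation interval relation, interval = SMD / ETc.
interval = 54.7 / 3.46 = 15.8 days
Therefore the irrigation interval = 15.8 days.


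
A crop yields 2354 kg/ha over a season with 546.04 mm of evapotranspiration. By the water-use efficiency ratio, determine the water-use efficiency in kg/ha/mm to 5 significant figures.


Approach: apply the water-use efficiency ratio, WUE = yield/ET.
WUE = 2354 / 546.04 = 4.3110 kg/ha/mm
Therefore the water-use efficiency = 4.3110 kg/ha/mm.


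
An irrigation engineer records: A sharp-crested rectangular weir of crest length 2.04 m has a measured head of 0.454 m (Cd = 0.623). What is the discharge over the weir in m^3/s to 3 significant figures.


Approach: apply the rectangular weir equation, Q = (2/3)*Cd*L*sqrt(2g)*H^1.5.
Q = (2/3)*0.623*2.04*sqrt(2*9.81)*0.454^1.5 = 1.15 m^3/s
Therefore the discharge over the weir = 1.15 m^3/s.


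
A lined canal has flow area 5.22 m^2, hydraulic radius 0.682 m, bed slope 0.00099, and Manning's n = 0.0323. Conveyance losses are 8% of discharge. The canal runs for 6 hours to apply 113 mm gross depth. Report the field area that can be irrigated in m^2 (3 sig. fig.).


Approach: apply Manning's equation with a conveyance and depth budget, Q = (1/n)*A*R^(2/3)*S^(1/2); Q_field = Q*(1-loss); Area = Q_field*t/(d/1000).
Step 1 — canal discharge (Manning's equation):
  Q = (1/0.0323) * 5.22 * 0.682^(2/3) * 0.00099^(1/2) = 3.9398 m^3/s
Step 2 — delivered flow: Q_field = 3.9398*(1 - 8/100) = 3.6246 m^3/s
Step 3 — volume delivered: V = 3.6246 * 6*3600 = 78292 m^3
Step 4 — area served: A = V / (depth/1000) = 78292 / 0.113 = 693000 m^2
Therefore the field area that can be irrigated = 693000 m^2.


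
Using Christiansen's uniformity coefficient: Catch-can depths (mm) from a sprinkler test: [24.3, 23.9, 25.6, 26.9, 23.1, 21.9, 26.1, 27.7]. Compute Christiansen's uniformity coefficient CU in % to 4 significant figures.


Approach: apply Christiansen's uniformity coefficient, CU = (1 - mean_abs_deviation/mean)*100.
mean = 24.9375 mm
mean |d_i - mean| = 1.63750 mm
CU = (1 - 1.63750/24.9375)*100 = 93.43 %
Therefore Christiansen's uniformity coefficient CU = 93.43 %.


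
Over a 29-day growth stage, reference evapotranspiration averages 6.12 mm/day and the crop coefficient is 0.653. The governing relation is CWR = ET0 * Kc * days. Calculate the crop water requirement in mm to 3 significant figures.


CWR = 6.12 * 0.653 * 29 = 116 mm
Therefore the crop water requirement = 116 mm.


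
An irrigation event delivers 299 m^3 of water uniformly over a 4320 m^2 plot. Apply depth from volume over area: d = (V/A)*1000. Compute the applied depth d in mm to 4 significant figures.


d = (299 / 4320) * 1000 = 69.21 mm
Therefore the applied depth d = 69.21 mm.


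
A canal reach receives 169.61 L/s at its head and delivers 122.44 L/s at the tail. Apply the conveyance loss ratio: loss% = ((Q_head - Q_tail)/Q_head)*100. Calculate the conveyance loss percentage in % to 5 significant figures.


loss = ((169.61 - 122.44)/169.61)*100 = 27.811 %
Therefore the conveyance loss percentage = 27.811 %.


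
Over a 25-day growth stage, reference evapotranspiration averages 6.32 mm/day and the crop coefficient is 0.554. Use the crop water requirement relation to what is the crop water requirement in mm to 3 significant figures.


Approach: apply the crop water requirement relation, CWR = ET0 * Kc * days.
CWR = 6.32 * 0.554 * 25 = 87.5 mm
Therefore the crop water requirement = 87.5 mm.


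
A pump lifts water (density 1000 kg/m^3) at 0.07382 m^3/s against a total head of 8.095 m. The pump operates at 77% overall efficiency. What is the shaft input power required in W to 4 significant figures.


Approach: apply hydraulic power then efficiency conversion, P = rho*g*Q*H; P_in = P/eta.
Step 1 — hydraulic power (P = rho*g*Q*H):
  P = 1000 * 9.81 * 0.07382 * 8.095 = 5862.19 W
Step 2 — input power: P_in = P/eta = 5862.19 / 0.77 = 7613 W
Therefore the shaft input power required = 7613 W.


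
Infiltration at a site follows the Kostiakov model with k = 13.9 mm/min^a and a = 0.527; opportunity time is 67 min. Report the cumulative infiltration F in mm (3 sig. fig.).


Approach: apply the Kostiakov infiltration equation, F = k*t^a.
F = 13.9 * 67^0.527 = 127 mm
Therefore the cumulative infiltration F = 127 mm.


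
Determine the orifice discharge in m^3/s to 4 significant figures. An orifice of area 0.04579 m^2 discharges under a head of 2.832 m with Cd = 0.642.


Approach: apply the orifice equation, Q = Cd*A*sqrt(2*g*h).
Q = 0.642 * 0.04579 * sqrt(2*9.81*2.832) = 0.2191 m^3/s
Therefore the orifice discharge = 0.2191 m^3/s.


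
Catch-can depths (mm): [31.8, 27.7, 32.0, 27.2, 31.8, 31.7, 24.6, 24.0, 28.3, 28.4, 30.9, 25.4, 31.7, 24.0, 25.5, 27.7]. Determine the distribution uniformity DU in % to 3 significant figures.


Approach: apply the low-quarter distribution uniformity, DU = (mean of lowest quarter of readings / overall mean)*100.
sorted lowest 4 of 16: [24.0, 24.0, 24.6, 25.4] -> mean = 24.500 mm
overall mean = 28.294 mm
DU = (24.500/28.294)*100 = 86.6 %
Therefore the distribution uniformity DU = 86.6 %.


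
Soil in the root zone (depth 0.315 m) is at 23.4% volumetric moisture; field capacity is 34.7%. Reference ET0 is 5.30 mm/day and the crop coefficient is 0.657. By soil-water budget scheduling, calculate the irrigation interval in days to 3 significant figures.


Approach: apply soil-water budget scheduling, SMD = (FC-theta)/100*depth*1000; ETc = ET0*Kc; interval = SMD/ETc.
Step 1 — soil moisture deficit:
  SMD = (34.7 - 23.4)/100 * 0.315 * 1000 = 35.595 mm
Step 2 — daily crop ET (ETc = ET0*Kc):
  ETc = 5.30 * 0.657 = 3.4821 mm/day
Step 3 — irrigation interval (SMD/ETc):
  interval = 35.595 / 3.4821 = 10.2 days
Therefore the irrigation interval = 10.2 days.


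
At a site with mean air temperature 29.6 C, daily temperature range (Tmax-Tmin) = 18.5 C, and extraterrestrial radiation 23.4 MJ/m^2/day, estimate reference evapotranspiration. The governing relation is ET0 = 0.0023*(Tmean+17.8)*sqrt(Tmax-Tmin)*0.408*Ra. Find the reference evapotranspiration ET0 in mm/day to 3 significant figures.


ET0 = 0.0023*(29.6+17.8)*sqrt(18.5)*0.408*23.4 = 4.48 mm/day
Therefore the reference evapotranspiration ET0 = 4.48 mm/day.


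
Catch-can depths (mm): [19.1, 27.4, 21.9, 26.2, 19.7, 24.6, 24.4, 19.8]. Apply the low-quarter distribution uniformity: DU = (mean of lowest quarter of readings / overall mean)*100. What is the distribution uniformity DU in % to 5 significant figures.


sorted lowest 2 of 8: [19.1, 19.7] -> mean = 19.40000 mm
overall mean = 22.88750 mm
DU = (19.40000/22.88750)*100 = 84.762 %
Therefore the distribution uniformity DU = 84.762 %.


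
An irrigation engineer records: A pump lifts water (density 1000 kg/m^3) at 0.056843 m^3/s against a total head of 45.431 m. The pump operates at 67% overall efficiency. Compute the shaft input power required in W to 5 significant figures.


Approach: apply hydraulic power then efficiency conversion, P = rho*g*Q*H; P_in = P/eta.
Step 1 — hydraulic power (P = rho*g*Q*H):
  P = 1000 * 9.81 * 0.056843 * 45.431 = 25333.68 W
Step 2 — input power: P_in = P/eta = 25333.68 / 0.67 = 37811 W
Therefore the shaft input power required = 37811 W.


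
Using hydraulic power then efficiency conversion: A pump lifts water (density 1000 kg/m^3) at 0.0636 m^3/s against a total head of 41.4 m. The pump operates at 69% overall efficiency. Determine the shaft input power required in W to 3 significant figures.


Approach: apply hydraulic power then efficiency conversion, P = rho*g*Q*H; P_in = P/eta.
Step 1 — hydraulic power (P = rho*g*Q*H):
  P = 1000 * 9.81 * 0.0636 * 41.4 = 25830 W
Step 2 — input power: P_in = P/eta = 25830 / 0.69 = 37400 W
Therefore the shaft input power required = 37400 W.


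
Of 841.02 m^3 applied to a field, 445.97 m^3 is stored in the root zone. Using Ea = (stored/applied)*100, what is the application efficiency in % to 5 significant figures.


Ea = (445.97/841.02)*100 = 53.027 %
Therefore the application efficiency = 53.027 %.


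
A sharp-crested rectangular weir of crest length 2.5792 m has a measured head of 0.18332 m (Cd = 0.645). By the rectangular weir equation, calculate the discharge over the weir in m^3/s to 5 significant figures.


Approach: apply the rectangular weir equation, Q = (2/3)*Cd*L*sqrt(2g)*H^1.5.
Q = (2/3)*0.645*2.5792*sqrt(2*9.81)*0.18332^1.5 = 0.38558 m^3/s
Therefore the discharge over the weir = 0.38558 m^3/s.


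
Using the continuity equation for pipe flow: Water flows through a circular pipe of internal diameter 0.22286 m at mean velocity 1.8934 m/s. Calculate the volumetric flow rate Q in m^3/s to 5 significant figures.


Approach: apply the continuity equation for pipe flow, Q = A * v with A = pi*(D/2)^2.
A = pi*(0.22286/2)^2 = 0.03900804 m^2
Q = 0.03900804 * 1.8934 = 0.073858 m^3/s
Therefore the volumetric flow rate Q = 0.073858 m^3/s.


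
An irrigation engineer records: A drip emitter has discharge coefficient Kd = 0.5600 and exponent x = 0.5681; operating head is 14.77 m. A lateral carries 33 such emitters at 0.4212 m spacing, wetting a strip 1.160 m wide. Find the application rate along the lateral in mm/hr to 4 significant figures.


Approach: apply the emitter equation with a lateral mass balance, q = Kd*h^x; Q = n*q; rate = Q/(n*spacing*width).
Step 1 — single emitter flow (q = Kd*h^x):
  q = 0.5600 * 14.77^0.5681 = 2.58531 L/hr
Step 2 — total lateral flow: Q = 33 * 2.58531 = 85.3153 L/hr
Step 3 — wetted area: A = 33 * 0.4212 * 1.160 = 16.1235 m^2
Step 4 — application rate: Q/A = 85.3153/16.1235 = 5.291 mm/hr
Therefore the application rate along the lateral = 5.291 mm/hr.


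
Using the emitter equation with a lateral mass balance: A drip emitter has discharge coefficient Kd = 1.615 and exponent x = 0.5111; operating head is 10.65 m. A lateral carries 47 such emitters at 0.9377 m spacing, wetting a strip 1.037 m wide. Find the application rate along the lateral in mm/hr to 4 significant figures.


Approach: apply the emitter equation with a lateral mass balance, q = Kd*h^x; Q = n*q; rate = Q/(n*spacing*width).
Step 1 — single emitter flow (q = Kd*h^x):
  q = 1.615 * 10.65^0.5111 = 5.41067 L/hr
Step 2 — total lateral flow: Q = 47 * 5.41067 = 254.301 L/hr
Step 3 — wetted area: A = 47 * 0.9377 * 1.037 = 45.7026 m^2
Step 4 — application rate: Q/A = 254.301/45.7026 = 5.564 mm/hr
Therefore the application rate along the lateral = 5.564 mm/hr.


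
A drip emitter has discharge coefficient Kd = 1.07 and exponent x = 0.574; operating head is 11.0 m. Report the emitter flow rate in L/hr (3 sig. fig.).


Approach: apply the emitter characteristic equation, q = Kd * h^x.
q = 1.07 * 11.0^0.574 = 4.24 L/hr
Therefore the emitter flow rate = 4.24 L/hr.


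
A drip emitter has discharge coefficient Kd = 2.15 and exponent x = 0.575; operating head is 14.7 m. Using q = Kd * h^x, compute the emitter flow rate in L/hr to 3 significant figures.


q = 2.15 * 14.7^0.575 = 10.1 L/hr
Therefore the emitter flow rate = 10.1 L/hr.


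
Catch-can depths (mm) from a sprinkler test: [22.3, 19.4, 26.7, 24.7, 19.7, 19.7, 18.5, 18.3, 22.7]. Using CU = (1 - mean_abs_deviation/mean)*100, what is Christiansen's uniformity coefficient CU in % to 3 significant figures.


mean = 21.333 mm
mean |d_i - mean| = 2.4593 mm
CU = (1 - 2.4593/21.333)*100 = 88.5 %
Therefore Christiansen's uniformity coefficient CU = 88.5 %.


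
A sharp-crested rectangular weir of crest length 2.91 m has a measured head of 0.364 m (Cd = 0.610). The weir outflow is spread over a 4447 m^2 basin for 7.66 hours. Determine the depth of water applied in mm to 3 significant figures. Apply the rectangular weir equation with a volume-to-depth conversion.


Approach: apply the rectangular weir equation with a volume-to-depth conversion, Q = (2/3)*Cd*L*sqrt(2g)*H^1.5; d = Q*t/A * 1000.
Step 1 — weir discharge:
  Q = (2/3)*0.610*2.91*sqrt(2*9.81)*0.364^1.5 = 1.1512 m^3/s
Step 2 — volume: V = 1.1512 * 7.66*3600 = 31744 m^3
Step 3 — depth: d = V/A * 1000 = 31744/4447 * 1000 = 7140 mm
Therefore the depth of water applied = 7140 mm.


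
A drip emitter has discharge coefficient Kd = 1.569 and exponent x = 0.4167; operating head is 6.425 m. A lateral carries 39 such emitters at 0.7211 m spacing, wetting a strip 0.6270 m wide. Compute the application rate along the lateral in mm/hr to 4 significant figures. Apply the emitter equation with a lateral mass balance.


Approach: apply the emitter equation with a lateral mass balance, q = Kd*h^x; Q = n*q; rate = Q/(n*spacing*width).
Step 1 — single emitter flow (q = Kd*h^x):
  q = 1.569 * 6.425^0.4167 = 3.40615 L/hr
Step 2 — total lateral flow: Q = 39 * 3.40615 = 132.840 L/hr
Step 3 — wetted area: A = 39 * 0.7211 * 0.6270 = 17.6331 m^2
Step 4 — application rate: Q/A = 132.840/17.6331 = 7.534 mm/hr
Therefore the application rate along the lateral = 7.534 mm/hr.


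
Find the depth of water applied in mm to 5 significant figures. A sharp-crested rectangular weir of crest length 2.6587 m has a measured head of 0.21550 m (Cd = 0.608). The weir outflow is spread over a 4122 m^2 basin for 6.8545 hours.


Approach: apply the rectangular weir equation with a volume-to-depth conversion, Q = (2/3)*Cd*L*sqrt(2g)*H^1.5; d = Q*t/A * 1000.
Step 1 — weir discharge:
  Q = (2/3)*0.608*2.6587*sqrt(2*9.81)*0.21550^1.5 = 0.4775315 m^3/s
Step 2 — volume: V = 0.4775315 * 6.8545*3600 = 11783.66 m^3
Step 3 — depth: d = V/A * 1000 = 11783.66/4122 * 1000 = 2858.7 mm
Therefore the depth of water applied = 2858.7 mm.


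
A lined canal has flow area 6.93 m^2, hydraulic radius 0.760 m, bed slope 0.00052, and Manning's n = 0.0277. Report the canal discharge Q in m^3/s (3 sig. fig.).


Approach: apply Manning's equation, Q = (1/n)*A*R^(2/3)*S^(1/2).
Q = (1/0.0277) * 6.93 * 0.760^(2/3) * 0.00052^(1/2) = 4.75 m^3/s
Therefore the canal discharge Q = 4.75 m^3/s.


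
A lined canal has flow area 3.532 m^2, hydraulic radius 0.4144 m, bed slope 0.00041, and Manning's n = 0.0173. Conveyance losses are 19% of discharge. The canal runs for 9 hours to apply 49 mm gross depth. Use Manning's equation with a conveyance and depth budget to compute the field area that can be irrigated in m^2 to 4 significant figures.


Approach: apply Manning's equation with a conveyance and depth budget, Q = (1/n)*A*R^(2/3)*S^(1/2); Q_field = Q*(1-loss); Area = Q_field*t/(d/1000).
Step 1 — canal discharge (Manning's equation):
  Q = (1/0.0173) * 3.532 * 0.4144^(2/3) * 0.00041^(1/2) = 2.29780 m^3/s
Step 2 — delivered flow: Q_field = 2.29780*(1 - 19/100) = 1.86122 m^3/s
Step 3 — volume delivered: V = 1.86122 * 9*3600 = 60303.6 m^3
Step 4 — area served: A = V / (depth/1000) = 60303.6 / 0.049 = 1231000 m^2
Therefore the field area that can be irrigated = 1231000 m^2.


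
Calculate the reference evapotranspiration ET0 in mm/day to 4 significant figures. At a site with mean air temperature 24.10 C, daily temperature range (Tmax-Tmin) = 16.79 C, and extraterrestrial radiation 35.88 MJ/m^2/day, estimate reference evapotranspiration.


Approach: apply the Hargreaves-Samani method, ET0 = 0.0023*(Tmean+17.8)*sqrt(Tmax-Tmin)*0.408*Ra.
ET0 = 0.0023*(24.10+17.8)*sqrt(16.79)*0.408*35.88 = 5.781 mm/day
Therefore the reference evapotranspiration ET0 = 5.781 mm/day.


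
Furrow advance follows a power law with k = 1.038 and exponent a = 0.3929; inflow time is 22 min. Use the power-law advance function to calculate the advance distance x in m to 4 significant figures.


Approach: apply the power-law advance function, x = k*t^a.
x = 1.038 * 22^0.3929 = 3.497 m
Therefore the advance distance x = 3.497 m.


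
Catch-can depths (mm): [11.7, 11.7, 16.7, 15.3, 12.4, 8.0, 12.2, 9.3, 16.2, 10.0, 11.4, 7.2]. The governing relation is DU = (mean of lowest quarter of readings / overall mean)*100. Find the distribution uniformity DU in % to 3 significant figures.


sorted lowest 3 of 12: [7.2, 8.0, 9.3] -> mean = 8.1667 mm
overall mean = 11.842 mm
DU = (8.1667/11.842)*100 = 69.0 %
Therefore the distribution uniformity DU = 69.0 %.


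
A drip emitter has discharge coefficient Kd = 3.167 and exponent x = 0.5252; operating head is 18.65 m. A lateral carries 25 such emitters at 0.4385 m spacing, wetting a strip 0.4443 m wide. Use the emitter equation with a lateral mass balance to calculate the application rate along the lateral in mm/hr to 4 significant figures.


Approach: apply the emitter equation with a lateral mass balance, q = Kd*h^x; Q = n*q; rate = Q/(n*spacing*width).
Step 1 — single emitter flow (q = Kd*h^x):
  q = 3.167 * 18.65^0.5252 = 14.7234 L/hr
Step 2 — total lateral flow: Q = 25 * 14.7234 = 368.085 L/hr
Step 3 — wetted area: A = 25 * 0.4385 * 0.4443 = 4.87064 m^2
Step 4 — application rate: Q/A = 368.085/4.87064 = 75.57 mm/hr
Therefore the application rate along the lateral = 75.57 mm/hr.


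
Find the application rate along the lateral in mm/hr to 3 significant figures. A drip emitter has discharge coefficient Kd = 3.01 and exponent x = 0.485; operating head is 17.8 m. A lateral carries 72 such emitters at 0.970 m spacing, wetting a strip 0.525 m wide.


Approach: apply the emitter equation with a lateral mass balance, q = Kd*h^x; Q = n*q; rate = Q/(n*spacing*width).
Step 1 — single emitter flow (q = Kd*h^x):
  q = 3.01 * 17.8^0.485 = 12.162 L/hr
Step 2 — total lateral flow: Q = 72 * 12.162 = 875.69 L/hr
Step 3 — wetted area: A = 72 * 0.970 * 0.525 = 36.666 m^2
Step 4 — application rate: Q/A = 875.69/36.666 = 23.9 mm/hr
Therefore the application rate along the lateral = 23.9 mm/hr.


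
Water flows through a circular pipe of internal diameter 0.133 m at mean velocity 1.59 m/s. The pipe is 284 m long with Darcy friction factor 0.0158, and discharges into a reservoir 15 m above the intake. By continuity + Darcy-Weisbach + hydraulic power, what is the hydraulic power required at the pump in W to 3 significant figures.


Approach: apply continuity + Darcy-Weisbach + hydraulic power, Q = A*v; hf = f*(L/D)*(v^2/(2g)); H = static + hf; P = rho*g*Q*H.
Step 1 — flow rate (continuity, Q = A*v):
  A = pi*(0.133/2)^2 = 0.013893 m^2
  Q = 0.013893 * 1.59 = 0.022090 m^3/s
Step 2 — friction head loss (Darcy-Weisbach):
  hf = 0.0158 * (284/0.133) * (1.59^2 / (2*9.81))
  hf = 4.3473 m
Step 3 — total head: H = 15 + 4.3473 = 19.347 m
Step 4 — hydraulic power (P = rho*g*Q*H):
  P = 1000 * 9.81 * 0.022090 * 19.347 = 4190 W
Therefore the hydraulic power required at the pump = 4190 W.


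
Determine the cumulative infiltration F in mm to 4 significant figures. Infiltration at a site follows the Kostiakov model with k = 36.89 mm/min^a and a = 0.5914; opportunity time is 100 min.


Approach: apply the Kostiakov infiltration equation, F = k*t^a.
F = 36.89 * 100^0.5914 = 562.0 mm
Therefore the cumulative infiltration F = 562.0 mm.


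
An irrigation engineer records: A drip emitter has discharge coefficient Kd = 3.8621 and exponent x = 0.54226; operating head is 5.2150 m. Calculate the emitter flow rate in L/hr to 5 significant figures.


Approach: apply the emitter characteristic equation, q = Kd * h^x.
q = 3.8621 * 5.2150^0.54226 = 9.4572 L/hr
Therefore the emitter flow rate = 9.4572 L/hr.


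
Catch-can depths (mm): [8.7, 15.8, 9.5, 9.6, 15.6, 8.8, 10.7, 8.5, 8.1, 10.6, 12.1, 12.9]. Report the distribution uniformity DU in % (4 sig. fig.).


Approach: apply the low-quarter distribution uniformity, DU = (mean of lowest quarter of readings / overall mean)*100.
sorted lowest 3 of 12: [8.1, 8.5, 8.7] -> mean = 8.43333 mm
overall mean = 10.9083 mm
DU = (8.43333/10.9083)*100 = 77.31 %
Therefore the distribution uniformity DU = 77.31 %.


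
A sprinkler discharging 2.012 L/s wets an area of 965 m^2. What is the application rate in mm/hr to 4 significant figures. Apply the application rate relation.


Approach: apply the application rate relation, rate = (Q/A)*3600.
rate = (2.012 / 965) * 3600 = 7.506 mm/hr
Therefore the application rate = 7.506 mm/hr.


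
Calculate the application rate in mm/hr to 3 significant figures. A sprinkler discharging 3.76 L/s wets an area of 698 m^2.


Approach: apply the application rate relation, rate = (Q/A)*3600.
rate = (3.76 / 698) * 3600 = 19.4 mm/hr
Therefore the application rate = 19.4 mm/hr.


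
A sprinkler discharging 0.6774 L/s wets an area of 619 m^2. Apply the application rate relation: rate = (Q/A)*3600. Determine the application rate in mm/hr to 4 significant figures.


rate = (0.6774 / 619) * 3600 = 3.940 mm/hr
Therefore the application rate = 3.940 mm/hr.


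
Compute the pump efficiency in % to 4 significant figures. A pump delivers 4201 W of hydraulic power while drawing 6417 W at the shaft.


Approach: apply the efficiency ratio, eta = (P_out/P_in)*100.
eta = (4201 / 6417) * 100 = 65.47 %
Therefore the pump efficiency = 65.47 %.


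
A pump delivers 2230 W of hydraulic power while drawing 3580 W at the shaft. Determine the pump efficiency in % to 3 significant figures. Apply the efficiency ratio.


Approach: apply the efficiency ratio, eta = (P_out/P_in)*100.
eta = (2230 / 3580) * 100 = 62.3 %
Therefore the pump efficiency = 62.3 %.


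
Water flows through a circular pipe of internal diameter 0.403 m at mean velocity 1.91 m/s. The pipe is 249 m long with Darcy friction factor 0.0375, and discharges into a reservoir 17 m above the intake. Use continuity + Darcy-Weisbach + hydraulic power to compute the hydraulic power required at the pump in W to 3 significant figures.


Approach: apply continuity + Darcy-Weisbach + hydraulic power, Q = A*v; hf = f*(L/D)*(v^2/(2g)); H = static + hf; P = rho*g*Q*H.
Step 1 — flow rate (continuity, Q = A*v):
  A = pi*(0.403/2)^2 = 0.12756 m^2
  Q = 0.12756 * 1.91 = 0.24363 m^3/s
Step 2 — friction head loss (Darcy-Weisbach):
  hf = 0.0375 * (249/0.403) * (1.91^2 / (2*9.81))
  hf = 4.3082 m
Step 3 — total head: H = 17 + 4.3082 = 21.308 m
Step 4 — hydraulic power (P = rho*g*Q*H):
  P = 1000 * 9.81 * 0.24363 * 21.308 = 50900 W
Therefore the hydraulic power required at the pump = 50900 W.


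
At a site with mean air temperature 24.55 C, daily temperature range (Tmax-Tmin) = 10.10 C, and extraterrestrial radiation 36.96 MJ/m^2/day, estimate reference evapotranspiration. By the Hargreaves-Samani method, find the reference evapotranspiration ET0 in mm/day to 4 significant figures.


Approach: apply the Hargreaves-Samani method, ET0 = 0.0023*(Tmean+17.8)*sqrt(Tmax-Tmin)*0.408*Ra.
ET0 = 0.0023*(24.55+17.8)*sqrt(10.10)*0.408*36.96 = 4.668 mm/day
Therefore the reference evapotranspiration ET0 = 4.668 mm/day.


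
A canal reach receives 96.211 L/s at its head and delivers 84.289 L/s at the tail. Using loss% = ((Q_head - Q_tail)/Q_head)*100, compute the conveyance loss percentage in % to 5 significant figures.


loss = ((96.211 - 84.289)/96.211)*100 = 12.392 %
Therefore the conveyance loss percentage = 12.392 %.


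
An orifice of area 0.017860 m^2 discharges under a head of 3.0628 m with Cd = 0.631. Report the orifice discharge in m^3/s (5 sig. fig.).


Approach: apply the orifice equation, Q = Cd*A*sqrt(2*g*h).
Q = 0.631 * 0.017860 * sqrt(2*9.81*3.0628) = 0.087361 m^3/s
Therefore the orifice discharge = 0.087361 m^3/s.


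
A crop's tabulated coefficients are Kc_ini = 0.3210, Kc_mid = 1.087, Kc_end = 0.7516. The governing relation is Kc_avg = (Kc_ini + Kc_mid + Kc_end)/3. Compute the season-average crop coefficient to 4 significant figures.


Kc_avg = (0.3210 + 1.087 + 0.7516)/3 = 0.7199
Therefore the season-average crop coefficient = 0.7199.


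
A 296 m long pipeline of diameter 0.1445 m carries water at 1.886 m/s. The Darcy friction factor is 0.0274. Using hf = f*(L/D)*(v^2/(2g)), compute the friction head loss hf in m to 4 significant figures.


hf = 0.0274 * (296/0.1445) * (1.886^2 / (2*9.81))
hf = 10.18 m
Therefore the friction head loss hf = 10.18 m.


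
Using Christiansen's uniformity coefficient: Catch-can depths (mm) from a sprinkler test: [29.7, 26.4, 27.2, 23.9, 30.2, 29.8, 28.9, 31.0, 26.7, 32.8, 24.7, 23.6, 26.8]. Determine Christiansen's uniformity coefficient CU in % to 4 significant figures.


Approach: apply Christiansen's uniformity coefficient, CU = (1 - mean_abs_deviation/mean)*100.
mean = 27.8231 mm
mean |d_i - mean| = 2.37870 mm
CU = (1 - 2.37870/27.8231)*100 = 91.45 %
Therefore Christiansen's uniformity coefficient CU = 91.45 %.


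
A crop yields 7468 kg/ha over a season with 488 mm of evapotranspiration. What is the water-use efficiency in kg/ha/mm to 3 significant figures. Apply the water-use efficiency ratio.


Approach: apply the water-use efficiency ratio, WUE = yield/ET.
WUE = 7468 / 488 = 15.3 kg/ha/mm
Therefore the water-use efficiency = 15.3 kg/ha/mm.


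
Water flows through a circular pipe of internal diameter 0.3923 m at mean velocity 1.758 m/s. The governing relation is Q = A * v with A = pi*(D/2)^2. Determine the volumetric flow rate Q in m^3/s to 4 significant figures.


A = pi*(0.3923/2)^2 = 0.120872 m^2
Q = 0.120872 * 1.758 = 0.2125 m^3/s
Therefore the volumetric flow rate Q = 0.2125 m^3/s.


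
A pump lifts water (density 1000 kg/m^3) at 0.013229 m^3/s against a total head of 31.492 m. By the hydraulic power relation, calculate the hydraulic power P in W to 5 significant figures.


Approach: apply the hydraulic power relation, P = rho*g*Q*H.
P = 1000 * 9.81 * 0.013229 * 31.492 = 4086.9 W
Therefore the hydraulic power P = 4086.9 W.


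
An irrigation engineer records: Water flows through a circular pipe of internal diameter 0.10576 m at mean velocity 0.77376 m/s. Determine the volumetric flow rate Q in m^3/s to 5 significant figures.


Approach: apply the continuity equation for pipe flow, Q = A * v with A = pi*(D/2)^2.
A = pi*(0.10576/2)^2 = 0.008784818 m^2
Q = 0.008784818 * 0.77376 = 0.0067973 m^3/s
Therefore the volumetric flow rate Q = 0.0067973 m^3/s.


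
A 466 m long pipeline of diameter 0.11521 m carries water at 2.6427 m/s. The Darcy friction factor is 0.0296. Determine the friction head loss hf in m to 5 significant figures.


Approach: apply the Darcy-Weisbach equation, hf = f*(L/D)*(v^2/(2g)).
hf = 0.0296 * (466/0.11521) * (2.6427^2 / (2*9.81))
hf = 42.617 m
Therefore the friction head loss hf = 42.617 m.


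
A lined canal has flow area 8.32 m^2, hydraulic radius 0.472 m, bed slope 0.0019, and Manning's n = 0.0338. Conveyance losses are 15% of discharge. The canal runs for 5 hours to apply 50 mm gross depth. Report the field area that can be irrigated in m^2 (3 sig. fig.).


Approach: apply Manning's equation with a conveyance and depth budget, Q = (1/n)*A*R^(2/3)*S^(1/2); Q_field = Q*(1-loss); Area = Q_field*t/(d/1000).
Step 1 — canal discharge (Manning's equation):
  Q = (1/0.0338) * 8.32 * 0.472^(2/3) * 0.0019^(1/2) = 6.5045 m^3/s
Step 2 — delivered flow: Q_field = 6.5045*(1 - 15/100) = 5.5288 m^3/s
Step 3 — volume delivered: V = 5.5288 * 5*3600 = 99518 m^3
Step 4 — area served: A = V / (depth/1000) = 99518 / 0.05 = 1990000 m^2
Therefore the field area that can be irrigated = 1990000 m^2.


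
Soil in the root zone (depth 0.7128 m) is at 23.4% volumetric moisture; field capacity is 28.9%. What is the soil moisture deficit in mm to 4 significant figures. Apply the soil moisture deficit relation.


Approach: apply the soil moisture deficit relation, SMD = (FC - theta)/100 * depth * 1000.
SMD = (28.9 - 23.4)/100 * 0.7128 * 1000 = 39.20 mm
Therefore the soil moisture deficit = 39.20 mm.


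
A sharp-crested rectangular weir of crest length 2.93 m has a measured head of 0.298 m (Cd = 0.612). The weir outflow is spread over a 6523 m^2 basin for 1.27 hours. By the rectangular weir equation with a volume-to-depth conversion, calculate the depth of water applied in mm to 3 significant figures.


Approach: apply the rectangular weir equation with a volume-to-depth conversion, Q = (2/3)*Cd*L*sqrt(2g)*H^1.5; d = Q*t/A * 1000.
Step 1 — weir discharge:
  Q = (2/3)*0.612*2.93*sqrt(2*9.81)*0.298^1.5 = 0.86139 m^3/s
Step 2 — volume: V = 0.86139 * 1.27*3600 = 3938.3 m^3
Step 3 — depth: d = V/A * 1000 = 3938.3/6523 * 1000 = 604 mm
Therefore the depth of water applied = 604 mm.


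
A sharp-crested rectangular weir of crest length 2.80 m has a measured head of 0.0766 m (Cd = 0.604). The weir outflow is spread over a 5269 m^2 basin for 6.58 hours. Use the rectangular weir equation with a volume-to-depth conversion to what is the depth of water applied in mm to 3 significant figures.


Approach: apply the rectangular weir equation with a volume-to-depth conversion, Q = (2/3)*Cd*L*sqrt(2g)*H^1.5; d = Q*t/A * 1000.
Step 1 — weir discharge:
  Q = (2/3)*0.604*2.80*sqrt(2*9.81)*0.0766^1.5 = 0.10588 m^3/s
Step 2 — volume: V = 0.10588 * 6.58*3600 = 2508.0 m^3
Step 3 — depth: d = V/A * 1000 = 2508.0/5269 * 1000 = 476 mm
Therefore the depth of water applied = 476 mm.


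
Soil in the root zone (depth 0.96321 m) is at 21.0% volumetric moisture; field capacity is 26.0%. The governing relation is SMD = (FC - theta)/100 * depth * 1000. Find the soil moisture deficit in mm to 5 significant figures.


SMD = (26.0 - 21.0)/100 * 0.96321 * 1000 = 48.160 mm
Therefore the soil moisture deficit = 48.160 mm.


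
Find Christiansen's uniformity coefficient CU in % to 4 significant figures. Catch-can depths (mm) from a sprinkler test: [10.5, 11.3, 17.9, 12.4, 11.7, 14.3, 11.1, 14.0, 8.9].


Approach: apply Christiansen's uniformity coefficient, CU = (1 - mean_abs_deviation/mean)*100.
mean = 12.4556 mm
mean |d_i - mean| = 1.96296 mm
CU = (1 - 1.96296/12.4556)*100 = 84.24 %
Therefore Christiansen's uniformity coefficient CU = 84.24 %.


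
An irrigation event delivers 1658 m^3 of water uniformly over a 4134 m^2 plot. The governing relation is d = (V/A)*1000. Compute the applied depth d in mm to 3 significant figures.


d = (1658 / 4134) * 1000 = 401 mm
Therefore the applied depth d = 401 mm.


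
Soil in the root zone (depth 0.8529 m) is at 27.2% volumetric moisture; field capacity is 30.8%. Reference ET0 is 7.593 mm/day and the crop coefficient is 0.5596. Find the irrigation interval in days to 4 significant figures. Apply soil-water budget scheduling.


Approach: apply soil-water budget scheduling, SMD = (FC-theta)/100*depth*1000; ETc = ET0*Kc; interval = SMD/ETc.
Step 1 — soil moisture deficit:
  SMD = (30.8 - 27.2)/100 * 0.8529 * 1000 = 30.7044 mm
Step 2 — daily crop ET (ETc = ET0*Kc):
  ETc = 7.593 * 0.5596 = 4.24904 mm/day
Step 3 — irrigation interval (SMD/ETc):
  interval = 30.7044 / 4.24904 = 7.226 days
Therefore the irrigation interval = 7.226 days.


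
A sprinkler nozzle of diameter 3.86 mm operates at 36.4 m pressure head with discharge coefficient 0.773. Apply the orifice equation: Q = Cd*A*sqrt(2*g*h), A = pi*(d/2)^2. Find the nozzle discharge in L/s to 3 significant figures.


A = pi*(3.86e-3/2)^2 = 1.1702e-05 m^2
Q = 0.773 * 1.1702e-05 * sqrt(2*9.81*36.4) * 1000 = 0.242 L/s
Therefore the nozzle discharge = 0.242 L/s.


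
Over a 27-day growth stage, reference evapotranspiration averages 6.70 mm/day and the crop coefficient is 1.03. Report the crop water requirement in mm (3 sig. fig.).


Approach: apply the crop water requirement relation, CWR = ET0 * Kc * days.
CWR = 6.70 * 1.03 * 27 = 186 mm
Therefore the crop water requirement = 186 mm.


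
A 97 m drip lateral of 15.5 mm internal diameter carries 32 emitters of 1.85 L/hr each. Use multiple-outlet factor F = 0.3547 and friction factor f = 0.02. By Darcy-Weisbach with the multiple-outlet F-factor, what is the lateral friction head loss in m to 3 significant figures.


Approach: apply Darcy-Weisbach with the multiple-outlet F-factor, Q = n*q/(3600*1000) m^3/s; v = Q/A; hf = F*f*(L/D)*(v^2/(2g)).
Q = 32*1.85/(3600*1000) = 1.6444e-05 m^3/s
A = pi*(15.5e-3/2)^2 = 1.8869e-04 m^2, so v = Q/A = 0.087150 m/s
hf = 0.3547*0.02*(97/0.0155)*(0.087150^2/(2*9.81)) = 0.0172 m
Therefore the lateral friction head loss = 0.0172 m.


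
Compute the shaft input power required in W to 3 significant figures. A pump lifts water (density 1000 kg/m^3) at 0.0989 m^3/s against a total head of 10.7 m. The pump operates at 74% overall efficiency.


Approach: apply hydraulic power then efficiency conversion, P = rho*g*Q*H; P_in = P/eta.
Step 1 — hydraulic power (P = rho*g*Q*H):
  P = 1000 * 9.81 * 0.0989 * 10.7 = 10381 W
Step 2 — input power: P_in = P/eta = 10381 / 0.74 = 14000 W
Therefore the shaft input power required = 14000 W.


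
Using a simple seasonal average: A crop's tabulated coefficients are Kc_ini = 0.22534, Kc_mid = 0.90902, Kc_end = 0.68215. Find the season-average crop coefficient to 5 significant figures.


Approach: apply a simple seasonal average, Kc_avg = (Kc_ini + Kc_mid + Kc_end)/3.
Kc_avg = (0.22534 + 0.90902 + 0.68215)/3 = 0.60550
Therefore the season-average crop coefficient = 0.60550.


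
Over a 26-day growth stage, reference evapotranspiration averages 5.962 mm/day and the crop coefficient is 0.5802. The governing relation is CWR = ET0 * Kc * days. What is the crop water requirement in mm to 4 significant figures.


CWR = 5.962 * 0.5802 * 26 = 89.94 mm
Therefore the crop water requirement = 89.94 mm.


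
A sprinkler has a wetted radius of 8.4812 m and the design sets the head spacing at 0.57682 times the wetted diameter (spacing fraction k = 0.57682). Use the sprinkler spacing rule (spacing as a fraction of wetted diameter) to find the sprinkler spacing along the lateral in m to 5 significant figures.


Approach: apply the sprinkler spacing rule (spacing as a fraction of wetted diameter), S = k*(2*R).
S = 0.57682 * (2 * 8.4812) = 9.7843 m
Therefore the sprinkler spacing along the lateral = 9.7843 m.


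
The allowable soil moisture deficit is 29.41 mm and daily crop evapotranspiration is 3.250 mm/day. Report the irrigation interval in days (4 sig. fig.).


Approach: apply the irrigation interval relation, interval = SMD / ETc.
interval = 29.41 / 3.250 = 9.049 days
Therefore the irrigation interval = 9.049 days.


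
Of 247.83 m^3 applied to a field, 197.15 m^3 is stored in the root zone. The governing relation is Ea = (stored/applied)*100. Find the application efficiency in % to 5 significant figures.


Ea = (197.15/247.83)*100 = 79.550 %
Therefore the application efficiency = 79.550 %.
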